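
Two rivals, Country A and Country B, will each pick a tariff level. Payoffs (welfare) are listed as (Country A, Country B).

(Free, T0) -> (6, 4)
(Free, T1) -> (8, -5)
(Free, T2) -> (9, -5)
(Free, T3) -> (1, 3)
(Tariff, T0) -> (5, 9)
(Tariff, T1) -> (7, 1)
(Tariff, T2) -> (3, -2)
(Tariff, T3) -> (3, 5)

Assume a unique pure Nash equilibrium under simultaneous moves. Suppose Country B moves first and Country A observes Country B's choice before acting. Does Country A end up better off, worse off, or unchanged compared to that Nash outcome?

Backward induction with Country B moving first.
- T0: BR = Free, leader payoff 4.
- T1: BR = Free, leader payoff -5.
- T2: BR = Free, leader payoff -5.
- T3: BR = Tariff, leader payoff 5.
Among 4, -5, -5, 5, the best is 5 at T3. Subgame-perfect outcome: (Tariff, T3) with payoffs (3, 5).
For the simultaneous game, intersect best replies.
Country A's best replies: T0→Free; T1→Free; T2→Free; T3→Tariff.
Country B's best replies: Free→T0; Tariff→T0.
The unique mutual best reply is (Free, T0), giving (6, 4).
Country A earns 3 sequentially versus 6 at the Nash outcome: worse off.

worse off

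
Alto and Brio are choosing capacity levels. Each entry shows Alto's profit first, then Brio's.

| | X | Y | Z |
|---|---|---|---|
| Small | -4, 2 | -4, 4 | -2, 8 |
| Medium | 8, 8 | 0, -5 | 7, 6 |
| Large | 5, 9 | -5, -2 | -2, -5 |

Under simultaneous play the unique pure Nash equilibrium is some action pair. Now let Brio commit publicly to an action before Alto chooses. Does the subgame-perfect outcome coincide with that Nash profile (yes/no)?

Alto best-responds to each possible Brio move:
- X → Alto plays Medium (best of -4, 8, 5); Brio gets 8.
- Y → Alto plays Medium (best of -4, 0, -5); Brio gets -5.
- Z → Alto plays Medium (best of -2, 7, -2); Brio gets 6.
Brio's induced payoffs are 8, -5, 6, so Brio commits to X. Subgame-perfect outcome: (Medium, X) with payoffs (8, 8).
For the simultaneous game, intersect best replies.
Alto's best replies: X→Medium; Y→Medium; Z→Medium.
Brio's best replies: Small→Z; Medium→X; Large→X.
Only (Medium, X) has each player best-responding; Nash payoffs (8, 8).
Sequential outcome (Medium, X) coincides with the Nash profile (Medium, X).

yes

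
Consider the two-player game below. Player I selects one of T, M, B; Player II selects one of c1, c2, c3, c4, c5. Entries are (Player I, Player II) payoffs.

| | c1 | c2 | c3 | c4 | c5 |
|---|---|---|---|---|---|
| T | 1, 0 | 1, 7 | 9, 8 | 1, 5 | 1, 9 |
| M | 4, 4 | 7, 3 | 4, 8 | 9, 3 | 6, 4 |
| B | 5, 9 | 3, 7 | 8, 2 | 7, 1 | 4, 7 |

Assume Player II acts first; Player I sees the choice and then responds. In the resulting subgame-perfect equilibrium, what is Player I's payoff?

Backward induction with Player II moving first.
- c1: BR = B, leader payoff 9.
- c2: BR = M, leader payoff 3.
- c3: BR = T, leader payoff 8.
- c4: BR = M, leader payoff 3.
- c5: BR = M, leader payoff 4.
Among 9, 3, 8, 3, 4, the best is 9 at c1. Subgame-perfect outcome: (B, c1) with payoffs (5, 9).

5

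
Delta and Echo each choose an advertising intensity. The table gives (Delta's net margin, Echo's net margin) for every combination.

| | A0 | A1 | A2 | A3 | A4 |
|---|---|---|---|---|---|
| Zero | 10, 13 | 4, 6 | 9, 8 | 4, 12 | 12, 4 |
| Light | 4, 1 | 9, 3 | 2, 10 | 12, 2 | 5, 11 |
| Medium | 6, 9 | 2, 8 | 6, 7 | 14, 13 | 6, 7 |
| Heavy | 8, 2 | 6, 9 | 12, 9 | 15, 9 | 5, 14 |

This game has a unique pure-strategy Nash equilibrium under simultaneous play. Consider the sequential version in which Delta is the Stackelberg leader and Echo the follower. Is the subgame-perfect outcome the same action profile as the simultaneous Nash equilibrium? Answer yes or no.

no

Work backward from Echo's decision.
- Zero: BR = A0, leader payoff 10.
- Light: BR = A4, leader payoff 5.
- Medium: BR = A3, leader payoff 14.
- Heavy: BR = A4, leader payoff 5.
Delta's induced payoffs are 10, 5, 14, 5, so Delta commits to Medium. Subgame-perfect outcome: (Medium, A3) with payoffs (14, 13).
Under simultaneous play:
Delta's best replies: A0→Zero; A1→Light; A2→Heavy; A3→Heavy; A4→Zero.
Echo's best replies: Zero→A0; Light→A4; Medium→A3; Heavy→A4.
The unique mutual best reply is (Zero, A0), giving (10, 13).
Sequential outcome (Medium, A3) differs from the Nash profile (Zero, A0).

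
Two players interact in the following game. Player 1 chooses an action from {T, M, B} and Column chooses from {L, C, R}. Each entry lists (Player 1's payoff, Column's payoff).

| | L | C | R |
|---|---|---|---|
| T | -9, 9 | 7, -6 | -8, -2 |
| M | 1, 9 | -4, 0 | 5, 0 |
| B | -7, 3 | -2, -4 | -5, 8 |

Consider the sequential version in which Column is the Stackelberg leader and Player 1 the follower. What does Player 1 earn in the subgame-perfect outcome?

1

Solve by backward induction (Column leads).
- L: BR = M, leader payoff 9.
- C: BR = T, leader payoff -6.
- R: BR = M, leader payoff 0.
Among 9, -6, 0, the best is 9 at L. Subgame-perfect outcome: (M, L) with payoffs (1, 9).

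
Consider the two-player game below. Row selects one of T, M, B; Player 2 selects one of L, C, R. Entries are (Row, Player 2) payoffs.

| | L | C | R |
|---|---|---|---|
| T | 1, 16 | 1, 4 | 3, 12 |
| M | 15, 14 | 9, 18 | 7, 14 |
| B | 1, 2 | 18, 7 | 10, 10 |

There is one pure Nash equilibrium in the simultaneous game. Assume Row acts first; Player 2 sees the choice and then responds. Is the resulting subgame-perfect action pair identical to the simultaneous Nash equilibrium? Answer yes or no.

yes

Player 2 best-responds to each possible Row move:
- T: BR = L, leader payoff 1.
- M: BR = C, leader payoff 9.
- B: BR = R, leader payoff 10.
Among 1, 9, 10, the best is 10 at B. Subgame-perfect outcome: (B, R) with payoffs (10, 10).
Now find the simultaneous Nash equilibrium.
Row's best replies: L→M; C→B; R→B.
Player 2's best replies: T→L; M→C; B→R.
The unique mutual best reply is (B, R), giving (10, 10).
Sequential outcome (B, R) coincides with the Nash profile (B, R).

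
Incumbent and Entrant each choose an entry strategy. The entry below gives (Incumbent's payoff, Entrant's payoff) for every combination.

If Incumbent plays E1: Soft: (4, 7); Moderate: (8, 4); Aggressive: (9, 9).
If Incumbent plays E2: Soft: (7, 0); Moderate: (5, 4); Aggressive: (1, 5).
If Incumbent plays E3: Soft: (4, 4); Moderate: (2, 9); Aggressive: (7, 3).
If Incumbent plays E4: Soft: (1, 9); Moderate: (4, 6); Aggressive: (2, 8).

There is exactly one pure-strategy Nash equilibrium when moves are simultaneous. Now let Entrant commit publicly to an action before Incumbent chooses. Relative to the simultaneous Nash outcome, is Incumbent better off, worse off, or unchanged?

Work backward from Incumbent's decision.
- Soft: BR = E2, leader payoff 0.
- Moderate: BR = E1, leader payoff 4.
- Aggressive: BR = E1, leader payoff 9.
Among 0, 4, 9, the best is 9 at Aggressive. Subgame-perfect outcome: (E1, Aggressive) with payoffs (9, 9).
For the simultaneous game, intersect best replies.
Incumbent's best replies: Soft→E2; Moderate→E1; Aggressive→E1.
Entrant's best replies: E1→Aggressive; E2→Aggressive; E3→Moderate; E4→Soft.
The unique mutual best reply is (E1, Aggressive), giving (9, 9).
Incumbent earns 9 sequentially versus 9 at the Nash outcome: unchanged.

unchanged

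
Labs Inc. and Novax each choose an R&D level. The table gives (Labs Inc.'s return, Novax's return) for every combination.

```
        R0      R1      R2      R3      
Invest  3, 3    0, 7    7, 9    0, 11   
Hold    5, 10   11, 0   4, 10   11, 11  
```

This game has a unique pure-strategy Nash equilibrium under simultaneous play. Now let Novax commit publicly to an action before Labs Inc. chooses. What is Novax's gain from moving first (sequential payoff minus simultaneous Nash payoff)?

Work backward from Labs Inc.'s decision.
- R0: Labs Inc. compares 3, 5 and picks Hold; Novax would get 10.
- R1: Labs Inc. compares 0, 11 and picks Hold; Novax would get 0.
- R2: Labs Inc. compares 7, 4 and picks Invest; Novax would get 9.
- R3: Labs Inc. compares 0, 11 and picks Hold; Novax would get 11.
Novax's induced payoffs are 10, 0, 9, 11, so Novax commits to R3. Subgame-perfect outcome: (Hold, R3) with payoffs (11, 11).
Now find the simultaneous Nash equilibrium.
Labs Inc.'s best replies: R0→Hold; R1→Hold; R2→Invest; R3→Hold.
Novax's best replies: Invest→R3; Hold→R3.
The unique mutual best reply is (Hold, R3), giving (11, 11).
Novax's commitment gain: 11 − 11 = 0.

0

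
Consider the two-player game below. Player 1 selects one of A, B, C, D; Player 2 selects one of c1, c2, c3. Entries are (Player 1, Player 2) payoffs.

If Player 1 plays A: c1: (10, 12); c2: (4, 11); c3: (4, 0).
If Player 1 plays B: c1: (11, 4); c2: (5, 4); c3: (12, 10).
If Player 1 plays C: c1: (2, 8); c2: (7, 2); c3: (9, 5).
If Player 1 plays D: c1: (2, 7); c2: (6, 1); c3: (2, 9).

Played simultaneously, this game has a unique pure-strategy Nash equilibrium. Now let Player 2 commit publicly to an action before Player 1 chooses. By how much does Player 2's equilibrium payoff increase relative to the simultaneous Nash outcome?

0

Backward induction with Player 2 moving first.
- c1 → Player 1 plays B (best of 10, 11, 2, 2); Player 2 gets 4.
- c2 → Player 1 plays C (best of 4, 5, 7, 6); Player 2 gets 2.
- c3 → Player 1 plays B (best of 4, 12, 9, 2); Player 2 gets 10.
Player 2's induced payoffs are 4, 2, 10, so Player 2 commits to c3. Subgame-perfect outcome: (B, c3) with payoffs (12, 10).
Now find the simultaneous Nash equilibrium.
Player 1's best replies: c1→B; c2→C; c3→B.
Player 2's best replies: A→c1; B→c3; C→c1; D→c3.
The unique mutual best reply is (B, c3), giving (12, 10).
Player 2's commitment gain: 10 − 10 = 0.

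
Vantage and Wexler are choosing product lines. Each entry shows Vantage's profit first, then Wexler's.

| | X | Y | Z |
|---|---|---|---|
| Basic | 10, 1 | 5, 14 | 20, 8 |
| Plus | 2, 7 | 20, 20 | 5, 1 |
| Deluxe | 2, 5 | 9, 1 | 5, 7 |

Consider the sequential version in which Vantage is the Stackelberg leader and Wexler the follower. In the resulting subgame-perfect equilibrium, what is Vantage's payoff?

20

Solve by backward induction (Vantage leads).
- Basic: Wexler compares 1, 14, 8 and picks Y; Vantage would get 5.
- Plus: Wexler compares 7, 20, 1 and picks Y; Vantage would get 20.
- Deluxe: Wexler compares 5, 1, 7 and picks Z; Vantage would get 5.
Among 5, 20, 5, the best is 20 at Plus. Subgame-perfect outcome: (Plus, Y) with payoffs (20, 20).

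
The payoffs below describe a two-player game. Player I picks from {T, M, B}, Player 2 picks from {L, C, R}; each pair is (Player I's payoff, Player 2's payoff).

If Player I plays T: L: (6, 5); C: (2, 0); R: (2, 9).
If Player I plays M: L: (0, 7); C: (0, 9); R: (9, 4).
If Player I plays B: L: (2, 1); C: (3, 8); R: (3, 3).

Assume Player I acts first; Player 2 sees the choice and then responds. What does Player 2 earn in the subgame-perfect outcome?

Backward induction with Player I moving first.
- T: Player 2 compares 5, 0, 9 and picks R; Player I would get 2.
- M: Player 2 compares 7, 9, 4 and picks C; Player I would get 0.
- B: Player 2 compares 1, 8, 3 and picks C; Player I would get 3.
Among 2, 0, 3, the best is 3 at B. Subgame-perfect outcome: (B, C) with payoffs (3, 8).

8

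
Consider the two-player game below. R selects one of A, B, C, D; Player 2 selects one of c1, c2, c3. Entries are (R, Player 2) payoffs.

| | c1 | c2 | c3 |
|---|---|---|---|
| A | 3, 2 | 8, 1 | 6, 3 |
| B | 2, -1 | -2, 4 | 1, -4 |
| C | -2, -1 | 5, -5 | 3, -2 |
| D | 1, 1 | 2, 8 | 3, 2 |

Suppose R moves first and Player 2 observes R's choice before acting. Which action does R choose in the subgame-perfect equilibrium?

A

Work backward from Player 2's decision.
- A: BR = c3, leader payoff 6.
- B: BR = c2, leader payoff -2.
- C: BR = c1, leader payoff -2.
- D: BR = c2, leader payoff 2.
Maximizing over 6, -2, -2, 2, R chooses A. Subgame-perfect outcome: (A, c3) with payoffs (6, 3).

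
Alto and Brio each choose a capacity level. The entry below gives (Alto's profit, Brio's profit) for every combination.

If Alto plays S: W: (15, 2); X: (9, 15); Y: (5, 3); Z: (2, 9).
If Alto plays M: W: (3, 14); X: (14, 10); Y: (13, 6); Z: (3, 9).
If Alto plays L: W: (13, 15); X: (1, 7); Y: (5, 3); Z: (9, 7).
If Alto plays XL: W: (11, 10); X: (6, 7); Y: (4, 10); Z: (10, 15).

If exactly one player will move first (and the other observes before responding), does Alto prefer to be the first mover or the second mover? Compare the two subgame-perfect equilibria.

first

If Alto leads: Brio's best replies are S→X, M→W, L→W, XL→Z; Alto's induced payoffs 9, 3, 13, 10; outcome (L, W), payoffs (13, 15).
If Brio leads: Alto's best replies are W→S, X→M, Y→M, Z→XL; Brio's induced payoffs 2, 10, 6, 15; outcome (XL, Z), payoffs (10, 15).
Alto gets 13 moving first and 10 moving second, so Alto prefers to move first.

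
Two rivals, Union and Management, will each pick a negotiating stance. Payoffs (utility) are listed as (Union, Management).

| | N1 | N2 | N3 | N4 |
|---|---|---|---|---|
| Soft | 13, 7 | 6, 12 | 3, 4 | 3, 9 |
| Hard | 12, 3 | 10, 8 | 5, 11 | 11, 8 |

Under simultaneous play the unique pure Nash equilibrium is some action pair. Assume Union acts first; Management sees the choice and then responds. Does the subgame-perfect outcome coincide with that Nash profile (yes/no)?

no

Work backward from Management's decision.
- Soft: Management compares 7, 12, 4, 9 and picks N2; Union would get 6.
- Hard: Management compares 3, 8, 11, 8 and picks N3; Union would get 5.
Maximizing over 6, 5, Union chooses Soft. Subgame-perfect outcome: (Soft, N2) with payoffs (6, 12).
Under simultaneous play:
Union's best replies: N1→Soft; N2→Hard; N3→Hard; N4→Hard.
Management's best replies: Soft→N2; Hard→N3.
The unique mutual best reply is (Hard, N3), giving (5, 11).
Sequential outcome (Soft, N2) differs from the Nash profile (Hard, N3).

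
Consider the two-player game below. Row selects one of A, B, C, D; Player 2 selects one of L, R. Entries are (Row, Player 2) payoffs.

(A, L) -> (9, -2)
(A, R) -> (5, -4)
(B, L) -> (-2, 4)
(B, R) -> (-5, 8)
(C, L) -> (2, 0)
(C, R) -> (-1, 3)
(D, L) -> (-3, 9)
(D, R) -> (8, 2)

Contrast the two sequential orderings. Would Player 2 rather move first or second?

If Row leads: Player 2's best replies are A→L, B→R, C→R, D→L; Row's induced payoffs 9, -5, -1, -3; outcome (A, L), payoffs (9, -2).
If Player 2 leads: Row's best replies are L→A, R→D; Player 2's induced payoffs -2, 2; outcome (D, R), payoffs (8, 2).
Player 2 gets 2 moving first and -2 moving second, so Player 2 prefers to move first.

first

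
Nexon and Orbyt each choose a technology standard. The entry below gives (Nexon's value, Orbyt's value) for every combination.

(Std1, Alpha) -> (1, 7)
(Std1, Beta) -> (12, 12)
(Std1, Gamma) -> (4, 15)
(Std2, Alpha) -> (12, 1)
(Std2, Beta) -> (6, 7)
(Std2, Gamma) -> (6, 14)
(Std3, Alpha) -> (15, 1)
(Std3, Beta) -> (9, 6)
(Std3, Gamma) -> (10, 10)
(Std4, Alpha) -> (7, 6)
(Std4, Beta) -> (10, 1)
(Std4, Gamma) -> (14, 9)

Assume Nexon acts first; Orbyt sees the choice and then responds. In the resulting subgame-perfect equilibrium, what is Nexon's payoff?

14

Solve by backward induction (Nexon leads).
- Std1: BR = Gamma, leader payoff 4.
- Std2: BR = Gamma, leader payoff 6.
- Std3: BR = Gamma, leader payoff 10.
- Std4: BR = Gamma, leader payoff 14.
Nexon's induced payoffs are 4, 6, 10, 14, so Nexon commits to Std4. Subgame-perfect outcome: (Std4, Gamma) with payoffs (14, 9).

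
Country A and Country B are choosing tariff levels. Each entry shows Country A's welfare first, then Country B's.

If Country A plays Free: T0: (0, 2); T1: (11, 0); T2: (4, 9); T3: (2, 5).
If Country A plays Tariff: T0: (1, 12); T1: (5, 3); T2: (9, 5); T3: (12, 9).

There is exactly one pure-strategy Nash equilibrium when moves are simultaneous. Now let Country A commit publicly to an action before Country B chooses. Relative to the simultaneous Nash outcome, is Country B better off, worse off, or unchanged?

worse off

Work backward from Country B's decision.
- Free: Country B compares 2, 0, 9, 5 and picks T2; Country A would get 4.
- Tariff: Country B compares 12, 3, 5, 9 and picks T0; Country A would get 1.
Country A's induced payoffs are 4, 1, so Country A commits to Free. Subgame-perfect outcome: (Free, T2) with payoffs (4, 9).
Under simultaneous play:
Country A's best replies: T0→Tariff; T1→Free; T2→Tariff; T3→Tariff.
Country B's best replies: Free→T2; Tariff→T0.
The unique mutual best reply is (Tariff, T0), giving (1, 12).
Country B earns 9 sequentially versus 12 at the Nash outcome: worse off.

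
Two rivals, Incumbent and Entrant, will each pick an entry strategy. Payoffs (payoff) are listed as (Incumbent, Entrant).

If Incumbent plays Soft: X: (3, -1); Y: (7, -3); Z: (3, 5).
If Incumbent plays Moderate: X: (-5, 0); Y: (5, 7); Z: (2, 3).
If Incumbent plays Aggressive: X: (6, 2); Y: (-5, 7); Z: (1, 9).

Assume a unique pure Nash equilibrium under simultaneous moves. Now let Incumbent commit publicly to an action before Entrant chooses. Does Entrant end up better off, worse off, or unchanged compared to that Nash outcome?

Solve by backward induction (Incumbent leads).
- Soft → Entrant plays Z (best of -1, -3, 5); Incumbent gets 3.
- Moderate → Entrant plays Y (best of 0, 7, 3); Incumbent gets 5.
- Aggressive → Entrant plays Z (best of 2, 7, 9); Incumbent gets 1.
Among 3, 5, 1, the best is 5 at Moderate. Subgame-perfect outcome: (Moderate, Y) with payoffs (5, 7).
Under simultaneous play:
Incumbent's best replies: X→Aggressive; Y→Soft; Z→Soft.
Entrant's best replies: Soft→Z; Moderate→Y; Aggressive→Z.
The unique mutual best reply is (Soft, Z), giving (3, 5).
Entrant earns 7 sequentially versus 5 at the Nash outcome: better off.

better off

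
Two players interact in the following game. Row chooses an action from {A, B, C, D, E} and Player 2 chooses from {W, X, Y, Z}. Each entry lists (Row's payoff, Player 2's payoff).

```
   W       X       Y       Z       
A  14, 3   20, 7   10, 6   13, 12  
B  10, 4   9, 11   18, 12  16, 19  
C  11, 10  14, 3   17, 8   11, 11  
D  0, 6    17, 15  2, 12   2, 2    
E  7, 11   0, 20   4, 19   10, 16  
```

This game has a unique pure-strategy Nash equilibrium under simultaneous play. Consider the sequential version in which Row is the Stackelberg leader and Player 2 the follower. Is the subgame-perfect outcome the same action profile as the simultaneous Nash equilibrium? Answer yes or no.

no

Player 2 best-responds to each possible Row move:
- A → Player 2 plays Z (best of 3, 7, 6, 12); Row gets 13.
- B → Player 2 plays Z (best of 4, 11, 12, 19); Row gets 16.
- C → Player 2 plays Z (best of 10, 3, 8, 11); Row gets 11.
- D → Player 2 plays X (best of 6, 15, 12, 2); Row gets 17.
- E → Player 2 plays X (best of 11, 20, 19, 16); Row gets 0.
Row's induced payoffs are 13, 16, 11, 17, 0, so Row commits to D. Subgame-perfect outcome: (D, X) with payoffs (17, 15).
Now find the simultaneous Nash equilibrium.
Row's best replies: W→A; X→A; Y→B; Z→B.
Player 2's best replies: A→Z; B→Z; C→Z; D→X; E→X.
The unique mutual best reply is (B, Z), giving (16, 19).
Sequential outcome (D, X) differs from the Nash profile (B, Z).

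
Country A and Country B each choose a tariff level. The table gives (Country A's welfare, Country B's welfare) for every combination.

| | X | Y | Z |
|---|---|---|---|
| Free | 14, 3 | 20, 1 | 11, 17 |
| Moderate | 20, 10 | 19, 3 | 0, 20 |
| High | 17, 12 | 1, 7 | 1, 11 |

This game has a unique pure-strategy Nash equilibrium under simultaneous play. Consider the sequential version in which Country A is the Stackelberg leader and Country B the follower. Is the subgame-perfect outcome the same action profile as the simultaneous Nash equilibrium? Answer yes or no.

Country B best-responds to each possible Country A move:
- Free: BR = Z, leader payoff 11.
- Moderate: BR = Z, leader payoff 0.
- High: BR = X, leader payoff 17.
Among 11, 0, 17, the best is 17 at High. Subgame-perfect outcome: (High, X) with payoffs (17, 12).
Under simultaneous play:
Country A's best replies: X→Moderate; Y→Free; Z→Free.
Country B's best replies: Free→Z; Moderate→Z; High→X.
Only (Free, Z) has each player best-responding; Nash payoffs (11, 17).
Sequential outcome (High, X) differs from the Nash profile (Free, Z).

no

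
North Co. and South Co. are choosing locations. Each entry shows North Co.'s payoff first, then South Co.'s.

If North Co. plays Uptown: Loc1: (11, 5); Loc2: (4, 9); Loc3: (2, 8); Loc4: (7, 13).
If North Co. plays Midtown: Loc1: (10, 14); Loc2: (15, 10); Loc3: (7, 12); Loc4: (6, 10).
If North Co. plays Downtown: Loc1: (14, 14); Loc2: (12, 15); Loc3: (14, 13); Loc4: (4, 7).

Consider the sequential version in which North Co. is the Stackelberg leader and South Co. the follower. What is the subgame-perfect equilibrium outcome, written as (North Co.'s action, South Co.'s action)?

Solve by backward induction (North Co. leads).
- Uptown: South Co. compares 5, 9, 8, 13 and picks Loc4; North Co. would get 7.
- Midtown: South Co. compares 14, 10, 12, 10 and picks Loc1; North Co. would get 10.
- Downtown: South Co. compares 14, 15, 13, 7 and picks Loc2; North Co. would get 12.
Maximizing over 7, 10, 12, North Co. chooses Downtown. Subgame-perfect outcome: (Downtown, Loc2) with payoffs (12, 15).

(Downtown, Loc2)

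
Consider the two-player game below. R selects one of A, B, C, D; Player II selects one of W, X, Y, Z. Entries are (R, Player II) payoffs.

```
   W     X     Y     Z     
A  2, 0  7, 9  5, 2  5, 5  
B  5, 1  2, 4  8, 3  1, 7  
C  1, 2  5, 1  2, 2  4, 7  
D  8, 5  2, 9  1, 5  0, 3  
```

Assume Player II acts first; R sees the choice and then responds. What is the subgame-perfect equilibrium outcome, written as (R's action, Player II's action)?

Solve by backward induction (Player II leads).
- W → R plays D (best of 2, 5, 1, 8); Player II gets 5.
- X → R plays A (best of 7, 2, 5, 2); Player II gets 9.
- Y → R plays B (best of 5, 8, 2, 1); Player II gets 3.
- Z → R plays A (best of 5, 1, 4, 0); Player II gets 5.
Maximizing over 5, 9, 3, 5, Player II chooses X. Subgame-perfect outcome: (A, X) with payoffs (7, 9).

(A, X)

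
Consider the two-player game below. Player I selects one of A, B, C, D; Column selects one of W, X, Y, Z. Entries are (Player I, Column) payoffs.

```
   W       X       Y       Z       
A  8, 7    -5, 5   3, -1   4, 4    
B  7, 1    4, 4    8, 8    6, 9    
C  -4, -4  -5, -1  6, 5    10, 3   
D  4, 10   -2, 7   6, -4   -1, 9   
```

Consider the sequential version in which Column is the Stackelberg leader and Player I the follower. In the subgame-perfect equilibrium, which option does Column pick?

Solve by backward induction (Column leads).
- W → Player I plays A (best of 8, 7, -4, 4); Column gets 7.
- X → Player I plays B (best of -5, 4, -5, -2); Column gets 4.
- Y → Player I plays B (best of 3, 8, 6, 6); Column gets 8.
- Z → Player I plays C (best of 4, 6, 10, -1); Column gets 3.
Maximizing over 7, 4, 8, 3, Column chooses Y. Subgame-perfect outcome: (B, Y) with payoffs (8, 8).

Y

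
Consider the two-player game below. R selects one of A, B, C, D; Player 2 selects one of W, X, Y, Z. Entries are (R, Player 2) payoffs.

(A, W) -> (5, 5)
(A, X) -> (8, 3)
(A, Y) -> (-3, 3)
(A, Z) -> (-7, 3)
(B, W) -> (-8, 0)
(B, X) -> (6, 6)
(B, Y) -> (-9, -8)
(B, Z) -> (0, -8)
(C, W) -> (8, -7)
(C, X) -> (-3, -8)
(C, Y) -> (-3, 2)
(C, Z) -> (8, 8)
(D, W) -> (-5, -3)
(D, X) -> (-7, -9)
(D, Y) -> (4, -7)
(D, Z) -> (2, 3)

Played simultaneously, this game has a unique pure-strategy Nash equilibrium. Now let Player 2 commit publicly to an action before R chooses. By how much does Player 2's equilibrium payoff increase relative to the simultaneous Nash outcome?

0

R best-responds to each possible Player 2 move:
- W: R compares 5, -8, 8, -5 and picks C; Player 2 would get -7.
- X: R compares 8, 6, -3, -7 and picks A; Player 2 would get 3.
- Y: R compares -3, -9, -3, 4 and picks D; Player 2 would get -7.
- Z: R compares -7, 0, 8, 2 and picks C; Player 2 would get 8.
Maximizing over -7, 3, -7, 8, Player 2 chooses Z. Subgame-perfect outcome: (C, Z) with payoffs (8, 8).
For the simultaneous game, intersect best replies.
R's best replies: W→C; X→A; Y→D; Z→C.
Player 2's best replies: A→W; B→X; C→Z; D→Z.
The unique mutual best reply is (C, Z), giving (8, 8).
Player 2's commitment gain: 8 − 8 = 0.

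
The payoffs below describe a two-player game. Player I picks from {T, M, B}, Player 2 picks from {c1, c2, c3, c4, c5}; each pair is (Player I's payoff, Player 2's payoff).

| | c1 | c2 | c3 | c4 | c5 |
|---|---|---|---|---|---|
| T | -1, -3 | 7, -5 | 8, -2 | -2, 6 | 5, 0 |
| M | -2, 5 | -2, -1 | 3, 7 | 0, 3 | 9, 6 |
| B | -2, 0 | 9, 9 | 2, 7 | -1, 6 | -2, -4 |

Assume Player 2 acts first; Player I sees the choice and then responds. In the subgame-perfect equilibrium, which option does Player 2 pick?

Solve by backward induction (Player 2 leads).
- c1: Player I compares -1, -2, -2 and picks T; Player 2 would get -3.
- c2: Player I compares 7, -2, 9 and picks B; Player 2 would get 9.
- c3: Player I compares 8, 3, 2 and picks T; Player 2 would get -2.
- c4: Player I compares -2, 0, -1 and picks M; Player 2 would get 3.
- c5: Player I compares 5, 9, -2 and picks M; Player 2 would get 6.
Among -3, 9, -2, 3, 6, the best is 9 at c2. Subgame-perfect outcome: (B, c2) with payoffs (9, 9).

c2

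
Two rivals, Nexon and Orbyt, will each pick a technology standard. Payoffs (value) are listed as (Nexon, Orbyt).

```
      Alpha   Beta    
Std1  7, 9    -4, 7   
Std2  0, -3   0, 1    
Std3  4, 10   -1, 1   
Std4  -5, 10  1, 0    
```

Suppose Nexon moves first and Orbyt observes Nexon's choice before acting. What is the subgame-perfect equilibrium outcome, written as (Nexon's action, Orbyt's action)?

(Std1, Alpha)

Solve by backward induction (Nexon leads).
- Std1: BR = Alpha, leader payoff 7.
- Std2: BR = Beta, leader payoff 0.
- Std3: BR = Alpha, leader payoff 4.
- Std4: BR = Alpha, leader payoff -5.
Nexon's induced payoffs are 7, 0, 4, -5, so Nexon commits to Std1. Subgame-perfect outcome: (Std1, Alpha) with payoffs (7, 9).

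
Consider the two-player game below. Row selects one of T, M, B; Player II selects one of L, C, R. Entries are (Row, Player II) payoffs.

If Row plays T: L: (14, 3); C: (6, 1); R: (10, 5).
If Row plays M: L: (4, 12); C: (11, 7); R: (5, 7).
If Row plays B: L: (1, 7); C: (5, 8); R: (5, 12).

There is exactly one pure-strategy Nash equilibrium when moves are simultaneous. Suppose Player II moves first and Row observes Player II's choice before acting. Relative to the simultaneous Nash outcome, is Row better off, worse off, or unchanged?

Row best-responds to each possible Player II move:
- L → Row plays T (best of 14, 4, 1); Player II gets 3.
- C → Row plays M (best of 6, 11, 5); Player II gets 7.
- R → Row plays T (best of 10, 5, 5); Player II gets 5.
Among 3, 7, 5, the best is 7 at C. Subgame-perfect outcome: (M, C) with payoffs (11, 7).
For the simultaneous game, intersect best replies.
Row's best replies: L→T; C→M; R→T.
Player II's best replies: T→R; M→L; B→R.
The unique mutual best reply is (T, R), giving (10, 5).
Row earns 11 sequentially versus 10 at the Nash outcome: better off.

better off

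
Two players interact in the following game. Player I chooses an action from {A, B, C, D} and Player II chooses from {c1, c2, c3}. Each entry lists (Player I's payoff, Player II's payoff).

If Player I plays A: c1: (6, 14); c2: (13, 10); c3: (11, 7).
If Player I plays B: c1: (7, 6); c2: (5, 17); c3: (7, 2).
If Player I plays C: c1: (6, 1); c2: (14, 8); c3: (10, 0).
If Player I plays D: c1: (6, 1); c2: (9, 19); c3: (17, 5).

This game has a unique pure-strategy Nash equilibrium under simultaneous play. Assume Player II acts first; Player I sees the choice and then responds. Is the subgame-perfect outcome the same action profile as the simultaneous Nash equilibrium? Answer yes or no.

yes

Backward induction with Player II moving first.
- c1: Player I compares 6, 7, 6, 6 and picks B; Player II would get 6.
- c2: Player I compares 13, 5, 14, 9 and picks C; Player II would get 8.
- c3: Player I compares 11, 7, 10, 17 and picks D; Player II would get 5.
Player II's induced payoffs are 6, 8, 5, so Player II commits to c2. Subgame-perfect outcome: (C, c2) with payoffs (14, 8).
For the simultaneous game, intersect best replies.
Player I's best replies: c1→B; c2→C; c3→D.
Player II's best replies: A→c1; B→c2; C→c2; D→c2.
The unique mutual best reply is (C, c2), giving (14, 8).
Sequential outcome (C, c2) coincides with the Nash profile (C, c2).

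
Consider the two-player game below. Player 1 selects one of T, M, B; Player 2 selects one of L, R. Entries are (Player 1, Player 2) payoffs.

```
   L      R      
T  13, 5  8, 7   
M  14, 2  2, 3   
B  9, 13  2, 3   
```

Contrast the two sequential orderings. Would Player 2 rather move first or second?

If Player 1 leads: Player 2's best replies are T→R, M→R, B→L; Player 1's induced payoffs 8, 2, 9; outcome (B, L), payoffs (9, 13).
If Player 2 leads: Player 1's best replies are L→M, R→T; Player 2's induced payoffs 2, 7; outcome (T, R), payoffs (8, 7).
Player 2 gets 7 moving first and 13 moving second, so Player 2 prefers to move second.

second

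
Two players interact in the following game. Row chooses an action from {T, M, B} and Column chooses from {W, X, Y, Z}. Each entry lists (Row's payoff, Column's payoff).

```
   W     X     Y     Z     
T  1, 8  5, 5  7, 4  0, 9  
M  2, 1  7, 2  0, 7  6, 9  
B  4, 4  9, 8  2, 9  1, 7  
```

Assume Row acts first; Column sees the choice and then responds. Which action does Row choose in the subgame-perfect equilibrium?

Backward induction with Row moving first.
- T: Column compares 8, 5, 4, 9 and picks Z; Row would get 0.
- M: Column compares 1, 2, 7, 9 and picks Z; Row would get 6.
- B: Column compares 4, 8, 9, 7 and picks Y; Row would get 2.
Maximizing over 0, 6, 2, Row chooses M. Subgame-perfect outcome: (M, Z) with payoffs (6, 9).

M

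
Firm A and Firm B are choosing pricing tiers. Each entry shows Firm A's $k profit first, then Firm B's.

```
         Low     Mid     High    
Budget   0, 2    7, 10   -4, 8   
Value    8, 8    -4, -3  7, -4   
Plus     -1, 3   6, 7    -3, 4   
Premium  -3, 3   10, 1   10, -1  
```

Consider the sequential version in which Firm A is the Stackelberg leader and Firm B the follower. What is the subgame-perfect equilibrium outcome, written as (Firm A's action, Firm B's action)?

Work backward from Firm B's decision.
- Budget: Firm B compares 2, 10, 8 and picks Mid; Firm A would get 7.
- Value: Firm B compares 8, -3, -4 and picks Low; Firm A would get 8.
- Plus: Firm B compares 3, 7, 4 and picks Mid; Firm A would get 6.
- Premium: Firm B compares 3, 1, -1 and picks Low; Firm A would get -3.
Among 7, 8, 6, -3, the best is 8 at Value. Subgame-perfect outcome: (Value, Low) with payoffs (8, 8).

(Value, Low)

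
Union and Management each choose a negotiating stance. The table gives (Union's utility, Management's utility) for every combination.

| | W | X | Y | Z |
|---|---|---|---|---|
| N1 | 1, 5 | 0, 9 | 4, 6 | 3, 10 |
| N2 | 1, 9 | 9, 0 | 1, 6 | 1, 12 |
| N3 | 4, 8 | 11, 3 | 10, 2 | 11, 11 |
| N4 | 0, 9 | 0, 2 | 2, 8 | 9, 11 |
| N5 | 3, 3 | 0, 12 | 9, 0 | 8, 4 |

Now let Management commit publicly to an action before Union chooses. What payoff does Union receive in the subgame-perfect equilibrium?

Backward induction with Management moving first.
- W → Union plays N3 (best of 1, 1, 4, 0, 3); Management gets 8.
- X → Union plays N3 (best of 0, 9, 11, 0, 0); Management gets 3.
- Y → Union plays N3 (best of 4, 1, 10, 2, 9); Management gets 2.
- Z → Union plays N3 (best of 3, 1, 11, 9, 8); Management gets 11.
Management's induced payoffs are 8, 3, 2, 11, so Management commits to Z. Subgame-perfect outcome: (N3, Z) with payoffs (11, 11).

11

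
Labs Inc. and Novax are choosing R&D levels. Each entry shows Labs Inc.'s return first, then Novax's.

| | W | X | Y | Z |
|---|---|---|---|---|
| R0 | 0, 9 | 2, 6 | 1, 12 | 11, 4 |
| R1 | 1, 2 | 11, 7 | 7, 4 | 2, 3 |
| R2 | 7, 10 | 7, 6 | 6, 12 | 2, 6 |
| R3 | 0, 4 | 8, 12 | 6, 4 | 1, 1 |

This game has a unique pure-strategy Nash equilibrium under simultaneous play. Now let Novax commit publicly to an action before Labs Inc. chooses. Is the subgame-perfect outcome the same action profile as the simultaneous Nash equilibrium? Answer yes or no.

Work backward from Labs Inc.'s decision.
- W → Labs Inc. plays R2 (best of 0, 1, 7, 0); Novax gets 10.
- X → Labs Inc. plays R1 (best of 2, 11, 7, 8); Novax gets 7.
- Y → Labs Inc. plays R1 (best of 1, 7, 6, 6); Novax gets 4.
- Z → Labs Inc. plays R0 (best of 11, 2, 2, 1); Novax gets 4.
Maximizing over 10, 7, 4, 4, Novax chooses W. Subgame-perfect outcome: (R2, W) with payoffs (7, 10).
For the simultaneous game, intersect best replies.
Labs Inc.'s best replies: W→R2; X→R1; Y→R1; Z→R0.
Novax's best replies: R0→Y; R1→X; R2→Y; R3→X.
Only (R1, X) has each player best-responding; Nash payoffs (11, 7).
Sequential outcome (R2, W) differs from the Nash profile (R1, X).

no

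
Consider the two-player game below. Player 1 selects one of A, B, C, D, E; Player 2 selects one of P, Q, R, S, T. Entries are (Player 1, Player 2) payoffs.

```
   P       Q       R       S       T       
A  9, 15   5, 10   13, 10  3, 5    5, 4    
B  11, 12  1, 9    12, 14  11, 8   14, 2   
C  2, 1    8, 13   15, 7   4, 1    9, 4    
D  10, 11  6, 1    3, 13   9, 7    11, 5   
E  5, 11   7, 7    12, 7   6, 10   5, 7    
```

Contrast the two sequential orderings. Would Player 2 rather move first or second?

If Player 1 leads: Player 2's best replies are A→P, B→R, C→Q, D→R, E→P; Player 1's induced payoffs 9, 12, 8, 3, 5; outcome (B, R), payoffs (12, 14).
If Player 2 leads: Player 1's best replies are P→B, Q→C, R→C, S→B, T→B; Player 2's induced payoffs 12, 13, 7, 8, 2; outcome (C, Q), payoffs (8, 13).
Player 2 gets 13 moving first and 14 moving second, so Player 2 prefers to move second.

second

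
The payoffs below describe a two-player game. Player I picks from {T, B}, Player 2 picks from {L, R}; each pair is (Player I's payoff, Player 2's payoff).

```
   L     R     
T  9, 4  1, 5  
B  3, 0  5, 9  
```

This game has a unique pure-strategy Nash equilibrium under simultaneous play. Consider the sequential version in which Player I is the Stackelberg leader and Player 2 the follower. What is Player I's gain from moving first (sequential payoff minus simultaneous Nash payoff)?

Player 2 best-responds to each possible Player I move:
- T → Player 2 plays R (best of 4, 5); Player I gets 1.
- B → Player 2 plays R (best of 0, 9); Player I gets 5.
Maximizing over 1, 5, Player I chooses B. Subgame-perfect outcome: (B, R) with payoffs (5, 9).
Now find the simultaneous Nash equilibrium.
Player I's best replies: L→T; R→B.
Player 2's best replies: T→R; B→R.
The unique mutual best reply is (B, R), giving (5, 9).
Player I's commitment gain: 5 − 5 = 0.

0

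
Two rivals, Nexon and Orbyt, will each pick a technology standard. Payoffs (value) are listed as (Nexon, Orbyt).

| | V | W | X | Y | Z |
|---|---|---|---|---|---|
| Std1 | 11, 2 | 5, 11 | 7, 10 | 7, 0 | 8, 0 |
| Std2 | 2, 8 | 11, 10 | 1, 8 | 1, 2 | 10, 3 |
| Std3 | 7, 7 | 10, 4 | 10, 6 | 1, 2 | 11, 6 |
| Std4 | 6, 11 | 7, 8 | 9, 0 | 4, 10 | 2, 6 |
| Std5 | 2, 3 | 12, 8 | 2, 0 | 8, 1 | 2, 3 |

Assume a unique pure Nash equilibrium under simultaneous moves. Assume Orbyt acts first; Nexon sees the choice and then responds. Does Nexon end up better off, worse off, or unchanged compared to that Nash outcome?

Nexon best-responds to each possible Orbyt move:
- V: BR = Std1, leader payoff 2.
- W: BR = Std5, leader payoff 8.
- X: BR = Std3, leader payoff 6.
- Y: BR = Std5, leader payoff 1.
- Z: BR = Std3, leader payoff 6.
Among 2, 8, 6, 1, 6, the best is 8 at W. Subgame-perfect outcome: (Std5, W) with payoffs (12, 8).
Under simultaneous play:
Nexon's best replies: V→Std1; W→Std5; X→Std3; Y→Std5; Z→Std3.
Orbyt's best replies: Std1→W; Std2→W; Std3→V; Std4→V; Std5→W.
The unique mutual best reply is (Std5, W), giving (12, 8).
Nexon earns 12 sequentially versus 12 at the Nash outcome: unchanged.

unchanged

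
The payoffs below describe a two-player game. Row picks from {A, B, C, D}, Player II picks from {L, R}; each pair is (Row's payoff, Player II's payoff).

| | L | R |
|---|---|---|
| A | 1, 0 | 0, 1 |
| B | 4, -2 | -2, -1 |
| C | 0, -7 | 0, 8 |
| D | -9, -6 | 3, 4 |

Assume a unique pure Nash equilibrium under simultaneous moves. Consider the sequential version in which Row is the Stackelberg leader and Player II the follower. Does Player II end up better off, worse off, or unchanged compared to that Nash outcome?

unchanged

Player II best-responds to each possible Row move:
- A: BR = R, leader payoff 0.
- B: BR = R, leader payoff -2.
- C: BR = R, leader payoff 0.
- D: BR = R, leader payoff 3.
Row's induced payoffs are 0, -2, 0, 3, so Row commits to D. Subgame-perfect outcome: (D, R) with payoffs (3, 4).
Under simultaneous play:
Row's best replies: L→B; R→D.
Player II's best replies: A→R; B→R; C→R; D→R.
Only (D, R) has each player best-responding; Nash payoffs (3, 4).
Player II earns 4 sequentially versus 4 at the Nash outcome: unchanged.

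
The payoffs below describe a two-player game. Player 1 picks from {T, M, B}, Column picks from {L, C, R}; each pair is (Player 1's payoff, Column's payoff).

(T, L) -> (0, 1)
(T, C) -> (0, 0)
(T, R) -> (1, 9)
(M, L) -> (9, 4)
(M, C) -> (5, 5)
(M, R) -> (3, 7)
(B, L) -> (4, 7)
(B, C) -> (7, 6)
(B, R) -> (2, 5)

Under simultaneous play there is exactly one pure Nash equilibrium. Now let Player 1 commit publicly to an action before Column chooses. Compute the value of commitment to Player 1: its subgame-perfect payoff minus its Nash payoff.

Work backward from Column's decision.
- T: BR = R, leader payoff 1.
- M: BR = R, leader payoff 3.
- B: BR = L, leader payoff 4.
Maximizing over 1, 3, 4, Player 1 chooses B. Subgame-perfect outcome: (B, L) with payoffs (4, 7).
For the simultaneous game, intersect best replies.
Player 1's best replies: L→M; C→B; R→M.
Column's best replies: T→R; M→R; B→L.
The unique mutual best reply is (M, R), giving (3, 7).
Player 1's commitment gain: 4 − 3 = 1.

1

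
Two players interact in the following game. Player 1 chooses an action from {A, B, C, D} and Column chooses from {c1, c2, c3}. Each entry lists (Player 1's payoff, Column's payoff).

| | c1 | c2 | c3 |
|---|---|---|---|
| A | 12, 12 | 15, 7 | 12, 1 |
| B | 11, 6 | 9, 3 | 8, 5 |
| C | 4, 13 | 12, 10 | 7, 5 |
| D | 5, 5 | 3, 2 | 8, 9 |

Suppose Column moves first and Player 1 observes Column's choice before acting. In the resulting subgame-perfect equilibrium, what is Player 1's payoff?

Solve by backward induction (Column leads).
- c1: Player 1 compares 12, 11, 4, 5 and picks A; Column would get 12.
- c2: Player 1 compares 15, 9, 12, 3 and picks A; Column would get 7.
- c3: Player 1 compares 12, 8, 7, 8 and picks A; Column would get 1.
Maximizing over 12, 7, 1, Column chooses c1. Subgame-perfect outcome: (A, c1) with payoffs (12, 12).

12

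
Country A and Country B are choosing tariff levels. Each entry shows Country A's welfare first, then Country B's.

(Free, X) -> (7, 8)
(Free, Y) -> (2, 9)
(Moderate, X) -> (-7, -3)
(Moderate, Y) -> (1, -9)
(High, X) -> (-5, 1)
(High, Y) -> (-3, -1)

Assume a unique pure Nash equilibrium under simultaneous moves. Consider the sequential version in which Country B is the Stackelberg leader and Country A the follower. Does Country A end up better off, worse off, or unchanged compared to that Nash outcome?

Country A best-responds to each possible Country B move:
- X: BR = Free, leader payoff 8.
- Y: BR = Free, leader payoff 9.
Among 8, 9, the best is 9 at Y. Subgame-perfect outcome: (Free, Y) with payoffs (2, 9).
Under simultaneous play:
Country A's best replies: X→Free; Y→Free.
Country B's best replies: Free→Y; Moderate→X; High→X.
Only (Free, Y) has each player best-responding; Nash payoffs (2, 9).
Country A earns 2 sequentially versus 2 at the Nash outcome: unchanged.

unchanged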